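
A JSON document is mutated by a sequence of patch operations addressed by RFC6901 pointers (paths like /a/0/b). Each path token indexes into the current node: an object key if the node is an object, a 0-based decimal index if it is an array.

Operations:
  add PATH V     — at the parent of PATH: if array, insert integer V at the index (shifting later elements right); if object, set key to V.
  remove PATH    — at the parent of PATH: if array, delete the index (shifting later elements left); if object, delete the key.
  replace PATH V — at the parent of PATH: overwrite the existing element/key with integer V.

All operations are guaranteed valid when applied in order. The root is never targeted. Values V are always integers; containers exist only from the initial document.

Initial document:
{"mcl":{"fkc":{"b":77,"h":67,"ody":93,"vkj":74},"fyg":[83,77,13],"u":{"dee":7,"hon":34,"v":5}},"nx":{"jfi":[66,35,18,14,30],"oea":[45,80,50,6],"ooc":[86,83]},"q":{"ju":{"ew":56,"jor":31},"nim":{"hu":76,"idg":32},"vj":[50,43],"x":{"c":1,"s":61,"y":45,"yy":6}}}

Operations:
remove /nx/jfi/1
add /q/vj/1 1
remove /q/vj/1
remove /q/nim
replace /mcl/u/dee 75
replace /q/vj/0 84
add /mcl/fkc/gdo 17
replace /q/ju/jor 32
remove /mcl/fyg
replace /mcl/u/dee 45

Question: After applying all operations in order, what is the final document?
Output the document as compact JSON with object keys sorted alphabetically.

After op 1 (remove /nx/jfi/1): {"mcl":{"fkc":{"b":77,"h":67,"ody":93,"vkj":74},"fyg":[83,77,13],"u":{"dee":7,"hon":34,"v":5}},"nx":{"jfi":[66,18,14,30],"oea":[45,80,50,6],"ooc":[86,83]},"q":{"ju":{"ew":56,"jor":31},"nim":{"hu":76,"idg":32},"vj":[50,43],"x":{"c":1,"s":61,"y":45,"yy":6}}}
After op 2 (add /q/vj/1 1): {"mcl":{"fkc":{"b":77,"h":67,"ody":93,"vkj":74},"fyg":[83,77,13],"u":{"dee":7,"hon":34,"v":5}},"nx":{"jfi":[66,18,14,30],"oea":[45,80,50,6],"ooc":[86,83]},"q":{"ju":{"ew":56,"jor":31},"nim":{"hu":76,"idg":32},"vj":[50,1,43],"x":{"c":1,"s":61,"y":45,"yy":6}}}
After op 3 (remove /q/vj/1): {"mcl":{"fkc":{"b":77,"h":67,"ody":93,"vkj":74},"fyg":[83,77,13],"u":{"dee":7,"hon":34,"v":5}},"nx":{"jfi":[66,18,14,30],"oea":[45,80,50,6],"ooc":[86,83]},"q":{"ju":{"ew":56,"jor":31},"nim":{"hu":76,"idg":32},"vj":[50,43],"x":{"c":1,"s":61,"y":45,"yy":6}}}
After op 4 (remove /q/nim): {"mcl":{"fkc":{"b":77,"h":67,"ody":93,"vkj":74},"fyg":[83,77,13],"u":{"dee":7,"hon":34,"v":5}},"nx":{"jfi":[66,18,14,30],"oea":[45,80,50,6],"ooc":[86,83]},"q":{"ju":{"ew":56,"jor":31},"vj":[50,43],"x":{"c":1,"s":61,"y":45,"yy":6}}}
After op 5 (replace /mcl/u/dee 75): {"mcl":{"fkc":{"b":77,"h":67,"ody":93,"vkj":74},"fyg":[83,77,13],"u":{"dee":75,"hon":34,"v":5}},"nx":{"jfi":[66,18,14,30],"oea":[45,80,50,6],"ooc":[86,83]},"q":{"ju":{"ew":56,"jor":31},"vj":[50,43],"x":{"c":1,"s":61,"y":45,"yy":6}}}
After op 6 (replace /q/vj/0 84): {"mcl":{"fkc":{"b":77,"h":67,"ody":93,"vkj":74},"fyg":[83,77,13],"u":{"dee":75,"hon":34,"v":5}},"nx":{"jfi":[66,18,14,30],"oea":[45,80,50,6],"ooc":[86,83]},"q":{"ju":{"ew":56,"jor":31},"vj":[84,43],"x":{"c":1,"s":61,"y":45,"yy":6}}}
After op 7 (add /mcl/fkc/gdo 17): {"mcl":{"fkc":{"b":77,"gdo":17,"h":67,"ody":93,"vkj":74},"fyg":[83,77,13],"u":{"dee":75,"hon":34,"v":5}},"nx":{"jfi":[66,18,14,30],"oea":[45,80,50,6],"ooc":[86,83]},"q":{"ju":{"ew":56,"jor":31},"vj":[84,43],"x":{"c":1,"s":61,"y":45,"yy":6}}}
After op 8 (replace /q/ju/jor 32): {"mcl":{"fkc":{"b":77,"gdo":17,"h":67,"ody":93,"vkj":74},"fyg":[83,77,13],"u":{"dee":75,"hon":34,"v":5}},"nx":{"jfi":[66,18,14,30],"oea":[45,80,50,6],"ooc":[86,83]},"q":{"ju":{"ew":56,"jor":32},"vj":[84,43],"x":{"c":1,"s":61,"y":45,"yy":6}}}
After op 9 (remove /mcl/fyg): {"mcl":{"fkc":{"b":77,"gdo":17,"h":67,"ody":93,"vkj":74},"u":{"dee":75,"hon":34,"v":5}},"nx":{"jfi":[66,18,14,30],"oea":[45,80,50,6],"ooc":[86,83]},"q":{"ju":{"ew":56,"jor":32},"vj":[84,43],"x":{"c":1,"s":61,"y":45,"yy":6}}}
After op 10 (replace /mcl/u/dee 45): {"mcl":{"fkc":{"b":77,"gdo":17,"h":67,"ody":93,"vkj":74},"u":{"dee":45,"hon":34,"v":5}},"nx":{"jfi":[66,18,14,30],"oea":[45,80,50,6],"ooc":[86,83]},"q":{"ju":{"ew":56,"jor":32},"vj":[84,43],"x":{"c":1,"s":61,"y":45,"yy":6}}}

Answer: {"mcl":{"fkc":{"b":77,"gdo":17,"h":67,"ody":93,"vkj":74},"u":{"dee":45,"hon":34,"v":5}},"nx":{"jfi":[66,18,14,30],"oea":[45,80,50,6],"ooc":[86,83]},"q":{"ju":{"ew":56,"jor":32},"vj":[84,43],"x":{"c":1,"s":61,"y":45,"yy":6}}}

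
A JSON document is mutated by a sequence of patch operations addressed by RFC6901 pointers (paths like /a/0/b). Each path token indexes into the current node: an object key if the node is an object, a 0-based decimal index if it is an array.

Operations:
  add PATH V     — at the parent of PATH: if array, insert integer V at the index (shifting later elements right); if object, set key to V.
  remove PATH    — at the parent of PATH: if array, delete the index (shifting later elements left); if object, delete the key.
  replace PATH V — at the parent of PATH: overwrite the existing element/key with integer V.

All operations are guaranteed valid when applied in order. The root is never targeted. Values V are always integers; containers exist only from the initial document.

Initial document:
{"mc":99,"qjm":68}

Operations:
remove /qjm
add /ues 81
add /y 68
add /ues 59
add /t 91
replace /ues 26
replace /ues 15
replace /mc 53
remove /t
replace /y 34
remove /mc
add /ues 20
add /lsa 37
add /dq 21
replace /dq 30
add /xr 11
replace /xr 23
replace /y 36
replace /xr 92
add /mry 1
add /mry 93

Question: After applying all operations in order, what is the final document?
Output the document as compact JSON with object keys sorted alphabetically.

After op 1 (remove /qjm): {"mc":99}
After op 2 (add /ues 81): {"mc":99,"ues":81}
After op 3 (add /y 68): {"mc":99,"ues":81,"y":68}
After op 4 (add /ues 59): {"mc":99,"ues":59,"y":68}
After op 5 (add /t 91): {"mc":99,"t":91,"ues":59,"y":68}
After op 6 (replace /ues 26): {"mc":99,"t":91,"ues":26,"y":68}
After op 7 (replace /ues 15): {"mc":99,"t":91,"ues":15,"y":68}
After op 8 (replace /mc 53): {"mc":53,"t":91,"ues":15,"y":68}
After op 9 (remove /t): {"mc":53,"ues":15,"y":68}
After op 10 (replace /y 34): {"mc":53,"ues":15,"y":34}
After op 11 (remove /mc): {"ues":15,"y":34}
After op 12 (add /ues 20): {"ues":20,"y":34}
After op 13 (add /lsa 37): {"lsa":37,"ues":20,"y":34}
After op 14 (add /dq 21): {"dq":21,"lsa":37,"ues":20,"y":34}
After op 15 (replace /dq 30): {"dq":30,"lsa":37,"ues":20,"y":34}
After op 16 (add /xr 11): {"dq":30,"lsa":37,"ues":20,"xr":11,"y":34}
After op 17 (replace /xr 23): {"dq":30,"lsa":37,"ues":20,"xr":23,"y":34}
After op 18 (replace /y 36): {"dq":30,"lsa":37,"ues":20,"xr":23,"y":36}
After op 19 (replace /xr 92): {"dq":30,"lsa":37,"ues":20,"xr":92,"y":36}
After op 20 (add /mry 1): {"dq":30,"lsa":37,"mry":1,"ues":20,"xr":92,"y":36}
After op 21 (add /mry 93): {"dq":30,"lsa":37,"mry":93,"ues":20,"xr":92,"y":36}

Answer: {"dq":30,"lsa":37,"mry":93,"ues":20,"xr":92,"y":36}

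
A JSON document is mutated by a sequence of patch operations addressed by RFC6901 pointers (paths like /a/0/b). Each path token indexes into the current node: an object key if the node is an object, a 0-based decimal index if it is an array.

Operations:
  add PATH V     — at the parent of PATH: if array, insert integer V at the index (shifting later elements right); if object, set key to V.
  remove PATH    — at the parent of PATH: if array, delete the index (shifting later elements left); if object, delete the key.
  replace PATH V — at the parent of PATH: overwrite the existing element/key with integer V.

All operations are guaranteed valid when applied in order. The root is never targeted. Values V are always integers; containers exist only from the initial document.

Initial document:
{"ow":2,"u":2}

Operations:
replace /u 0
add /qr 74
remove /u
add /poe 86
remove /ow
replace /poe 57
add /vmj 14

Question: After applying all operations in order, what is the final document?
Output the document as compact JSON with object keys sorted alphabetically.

Answer: {"poe":57,"qr":74,"vmj":14}

Derivation:
After op 1 (replace /u 0): {"ow":2,"u":0}
After op 2 (add /qr 74): {"ow":2,"qr":74,"u":0}
After op 3 (remove /u): {"ow":2,"qr":74}
After op 4 (add /poe 86): {"ow":2,"poe":86,"qr":74}
After op 5 (remove /ow): {"poe":86,"qr":74}
After op 6 (replace /poe 57): {"poe":57,"qr":74}
After op 7 (add /vmj 14): {"poe":57,"qr":74,"vmj":14}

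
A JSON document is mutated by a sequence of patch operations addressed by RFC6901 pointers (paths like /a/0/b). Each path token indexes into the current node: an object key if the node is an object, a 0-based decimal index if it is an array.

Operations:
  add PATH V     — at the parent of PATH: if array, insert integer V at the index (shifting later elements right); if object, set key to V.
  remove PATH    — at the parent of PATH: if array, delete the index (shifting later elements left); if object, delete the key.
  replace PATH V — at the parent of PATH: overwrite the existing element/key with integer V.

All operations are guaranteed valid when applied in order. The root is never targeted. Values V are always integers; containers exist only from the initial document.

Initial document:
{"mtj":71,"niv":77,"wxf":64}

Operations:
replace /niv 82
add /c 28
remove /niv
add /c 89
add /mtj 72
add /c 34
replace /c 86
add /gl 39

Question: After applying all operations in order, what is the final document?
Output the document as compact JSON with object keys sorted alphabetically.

After op 1 (replace /niv 82): {"mtj":71,"niv":82,"wxf":64}
After op 2 (add /c 28): {"c":28,"mtj":71,"niv":82,"wxf":64}
After op 3 (remove /niv): {"c":28,"mtj":71,"wxf":64}
After op 4 (add /c 89): {"c":89,"mtj":71,"wxf":64}
After op 5 (add /mtj 72): {"c":89,"mtj":72,"wxf":64}
After op 6 (add /c 34): {"c":34,"mtj":72,"wxf":64}
After op 7 (replace /c 86): {"c":86,"mtj":72,"wxf":64}
After op 8 (add /gl 39): {"c":86,"gl":39,"mtj":72,"wxf":64}

Answer: {"c":86,"gl":39,"mtj":72,"wxf":64}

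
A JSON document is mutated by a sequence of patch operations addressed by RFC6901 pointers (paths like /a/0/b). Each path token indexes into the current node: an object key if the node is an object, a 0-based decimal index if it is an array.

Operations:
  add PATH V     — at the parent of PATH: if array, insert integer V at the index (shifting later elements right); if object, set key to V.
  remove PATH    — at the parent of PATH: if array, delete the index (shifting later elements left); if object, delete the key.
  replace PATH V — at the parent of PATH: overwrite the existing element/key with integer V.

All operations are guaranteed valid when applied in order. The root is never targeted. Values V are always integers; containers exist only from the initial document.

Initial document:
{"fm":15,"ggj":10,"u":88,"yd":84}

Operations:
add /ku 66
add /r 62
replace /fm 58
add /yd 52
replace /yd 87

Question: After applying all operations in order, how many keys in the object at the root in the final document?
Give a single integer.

Answer: 6

Derivation:
After op 1 (add /ku 66): {"fm":15,"ggj":10,"ku":66,"u":88,"yd":84}
After op 2 (add /r 62): {"fm":15,"ggj":10,"ku":66,"r":62,"u":88,"yd":84}
After op 3 (replace /fm 58): {"fm":58,"ggj":10,"ku":66,"r":62,"u":88,"yd":84}
After op 4 (add /yd 52): {"fm":58,"ggj":10,"ku":66,"r":62,"u":88,"yd":52}
After op 5 (replace /yd 87): {"fm":58,"ggj":10,"ku":66,"r":62,"u":88,"yd":87}
Size at the root: 6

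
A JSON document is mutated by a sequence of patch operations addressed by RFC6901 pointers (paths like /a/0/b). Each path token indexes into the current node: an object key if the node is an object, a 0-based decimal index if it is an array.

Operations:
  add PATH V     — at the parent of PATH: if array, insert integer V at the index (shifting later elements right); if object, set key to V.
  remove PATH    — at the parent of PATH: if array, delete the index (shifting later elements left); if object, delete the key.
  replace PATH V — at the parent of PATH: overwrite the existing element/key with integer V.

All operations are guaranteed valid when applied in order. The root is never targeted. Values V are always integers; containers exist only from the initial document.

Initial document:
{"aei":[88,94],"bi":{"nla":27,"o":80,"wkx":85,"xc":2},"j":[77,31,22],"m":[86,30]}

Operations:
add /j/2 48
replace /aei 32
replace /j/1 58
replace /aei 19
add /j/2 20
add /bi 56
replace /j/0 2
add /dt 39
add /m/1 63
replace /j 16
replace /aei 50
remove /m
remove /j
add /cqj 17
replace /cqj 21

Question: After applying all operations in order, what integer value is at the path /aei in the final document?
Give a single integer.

After op 1 (add /j/2 48): {"aei":[88,94],"bi":{"nla":27,"o":80,"wkx":85,"xc":2},"j":[77,31,48,22],"m":[86,30]}
After op 2 (replace /aei 32): {"aei":32,"bi":{"nla":27,"o":80,"wkx":85,"xc":2},"j":[77,31,48,22],"m":[86,30]}
After op 3 (replace /j/1 58): {"aei":32,"bi":{"nla":27,"o":80,"wkx":85,"xc":2},"j":[77,58,48,22],"m":[86,30]}
After op 4 (replace /aei 19): {"aei":19,"bi":{"nla":27,"o":80,"wkx":85,"xc":2},"j":[77,58,48,22],"m":[86,30]}
After op 5 (add /j/2 20): {"aei":19,"bi":{"nla":27,"o":80,"wkx":85,"xc":2},"j":[77,58,20,48,22],"m":[86,30]}
After op 6 (add /bi 56): {"aei":19,"bi":56,"j":[77,58,20,48,22],"m":[86,30]}
After op 7 (replace /j/0 2): {"aei":19,"bi":56,"j":[2,58,20,48,22],"m":[86,30]}
After op 8 (add /dt 39): {"aei":19,"bi":56,"dt":39,"j":[2,58,20,48,22],"m":[86,30]}
After op 9 (add /m/1 63): {"aei":19,"bi":56,"dt":39,"j":[2,58,20,48,22],"m":[86,63,30]}
After op 10 (replace /j 16): {"aei":19,"bi":56,"dt":39,"j":16,"m":[86,63,30]}
After op 11 (replace /aei 50): {"aei":50,"bi":56,"dt":39,"j":16,"m":[86,63,30]}
After op 12 (remove /m): {"aei":50,"bi":56,"dt":39,"j":16}
After op 13 (remove /j): {"aei":50,"bi":56,"dt":39}
After op 14 (add /cqj 17): {"aei":50,"bi":56,"cqj":17,"dt":39}
After op 15 (replace /cqj 21): {"aei":50,"bi":56,"cqj":21,"dt":39}
Value at /aei: 50

Answer: 50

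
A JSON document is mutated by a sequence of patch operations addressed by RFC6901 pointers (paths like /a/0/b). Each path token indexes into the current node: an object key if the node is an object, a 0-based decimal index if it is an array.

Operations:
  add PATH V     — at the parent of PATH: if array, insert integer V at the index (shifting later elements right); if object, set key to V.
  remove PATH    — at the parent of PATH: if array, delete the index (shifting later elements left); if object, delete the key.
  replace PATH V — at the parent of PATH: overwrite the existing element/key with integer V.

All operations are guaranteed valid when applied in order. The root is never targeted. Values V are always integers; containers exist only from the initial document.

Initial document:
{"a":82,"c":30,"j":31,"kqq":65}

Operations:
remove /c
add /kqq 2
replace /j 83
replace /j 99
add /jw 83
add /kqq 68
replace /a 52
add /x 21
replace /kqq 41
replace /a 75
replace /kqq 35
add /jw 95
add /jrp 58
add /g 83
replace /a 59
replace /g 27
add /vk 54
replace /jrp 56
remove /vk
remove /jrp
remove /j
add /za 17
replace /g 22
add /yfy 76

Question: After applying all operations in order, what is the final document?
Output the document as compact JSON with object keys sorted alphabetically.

After op 1 (remove /c): {"a":82,"j":31,"kqq":65}
After op 2 (add /kqq 2): {"a":82,"j":31,"kqq":2}
After op 3 (replace /j 83): {"a":82,"j":83,"kqq":2}
After op 4 (replace /j 99): {"a":82,"j":99,"kqq":2}
After op 5 (add /jw 83): {"a":82,"j":99,"jw":83,"kqq":2}
After op 6 (add /kqq 68): {"a":82,"j":99,"jw":83,"kqq":68}
After op 7 (replace /a 52): {"a":52,"j":99,"jw":83,"kqq":68}
After op 8 (add /x 21): {"a":52,"j":99,"jw":83,"kqq":68,"x":21}
After op 9 (replace /kqq 41): {"a":52,"j":99,"jw":83,"kqq":41,"x":21}
After op 10 (replace /a 75): {"a":75,"j":99,"jw":83,"kqq":41,"x":21}
After op 11 (replace /kqq 35): {"a":75,"j":99,"jw":83,"kqq":35,"x":21}
After op 12 (add /jw 95): {"a":75,"j":99,"jw":95,"kqq":35,"x":21}
After op 13 (add /jrp 58): {"a":75,"j":99,"jrp":58,"jw":95,"kqq":35,"x":21}
After op 14 (add /g 83): {"a":75,"g":83,"j":99,"jrp":58,"jw":95,"kqq":35,"x":21}
After op 15 (replace /a 59): {"a":59,"g":83,"j":99,"jrp":58,"jw":95,"kqq":35,"x":21}
After op 16 (replace /g 27): {"a":59,"g":27,"j":99,"jrp":58,"jw":95,"kqq":35,"x":21}
After op 17 (add /vk 54): {"a":59,"g":27,"j":99,"jrp":58,"jw":95,"kqq":35,"vk":54,"x":21}
After op 18 (replace /jrp 56): {"a":59,"g":27,"j":99,"jrp":56,"jw":95,"kqq":35,"vk":54,"x":21}
After op 19 (remove /vk): {"a":59,"g":27,"j":99,"jrp":56,"jw":95,"kqq":35,"x":21}
After op 20 (remove /jrp): {"a":59,"g":27,"j":99,"jw":95,"kqq":35,"x":21}
After op 21 (remove /j): {"a":59,"g":27,"jw":95,"kqq":35,"x":21}
After op 22 (add /za 17): {"a":59,"g":27,"jw":95,"kqq":35,"x":21,"za":17}
After op 23 (replace /g 22): {"a":59,"g":22,"jw":95,"kqq":35,"x":21,"za":17}
After op 24 (add /yfy 76): {"a":59,"g":22,"jw":95,"kqq":35,"x":21,"yfy":76,"za":17}

Answer: {"a":59,"g":22,"jw":95,"kqq":35,"x":21,"yfy":76,"za":17}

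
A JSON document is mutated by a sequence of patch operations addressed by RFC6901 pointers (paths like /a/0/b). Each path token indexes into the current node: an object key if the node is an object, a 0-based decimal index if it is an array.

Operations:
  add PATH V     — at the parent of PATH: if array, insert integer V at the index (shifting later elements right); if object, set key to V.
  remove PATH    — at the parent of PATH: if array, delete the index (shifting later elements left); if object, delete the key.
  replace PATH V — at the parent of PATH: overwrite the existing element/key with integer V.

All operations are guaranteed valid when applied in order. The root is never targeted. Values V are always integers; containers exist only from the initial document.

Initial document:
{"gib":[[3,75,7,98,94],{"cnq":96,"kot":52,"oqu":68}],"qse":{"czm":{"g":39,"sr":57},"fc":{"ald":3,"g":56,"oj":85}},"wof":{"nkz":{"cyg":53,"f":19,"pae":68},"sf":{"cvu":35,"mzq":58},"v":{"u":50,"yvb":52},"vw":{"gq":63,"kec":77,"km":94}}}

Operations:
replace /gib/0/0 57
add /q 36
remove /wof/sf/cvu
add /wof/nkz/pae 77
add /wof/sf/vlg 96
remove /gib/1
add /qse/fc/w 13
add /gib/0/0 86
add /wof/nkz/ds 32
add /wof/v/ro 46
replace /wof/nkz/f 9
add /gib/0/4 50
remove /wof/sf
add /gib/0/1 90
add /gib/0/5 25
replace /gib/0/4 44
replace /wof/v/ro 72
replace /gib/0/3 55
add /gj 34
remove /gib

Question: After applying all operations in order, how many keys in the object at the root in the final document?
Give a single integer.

Answer: 4

Derivation:
After op 1 (replace /gib/0/0 57): {"gib":[[57,75,7,98,94],{"cnq":96,"kot":52,"oqu":68}],"qse":{"czm":{"g":39,"sr":57},"fc":{"ald":3,"g":56,"oj":85}},"wof":{"nkz":{"cyg":53,"f":19,"pae":68},"sf":{"cvu":35,"mzq":58},"v":{"u":50,"yvb":52},"vw":{"gq":63,"kec":77,"km":94}}}
After op 2 (add /q 36): {"gib":[[57,75,7,98,94],{"cnq":96,"kot":52,"oqu":68}],"q":36,"qse":{"czm":{"g":39,"sr":57},"fc":{"ald":3,"g":56,"oj":85}},"wof":{"nkz":{"cyg":53,"f":19,"pae":68},"sf":{"cvu":35,"mzq":58},"v":{"u":50,"yvb":52},"vw":{"gq":63,"kec":77,"km":94}}}
After op 3 (remove /wof/sf/cvu): {"gib":[[57,75,7,98,94],{"cnq":96,"kot":52,"oqu":68}],"q":36,"qse":{"czm":{"g":39,"sr":57},"fc":{"ald":3,"g":56,"oj":85}},"wof":{"nkz":{"cyg":53,"f":19,"pae":68},"sf":{"mzq":58},"v":{"u":50,"yvb":52},"vw":{"gq":63,"kec":77,"km":94}}}
After op 4 (add /wof/nkz/pae 77): {"gib":[[57,75,7,98,94],{"cnq":96,"kot":52,"oqu":68}],"q":36,"qse":{"czm":{"g":39,"sr":57},"fc":{"ald":3,"g":56,"oj":85}},"wof":{"nkz":{"cyg":53,"f":19,"pae":77},"sf":{"mzq":58},"v":{"u":50,"yvb":52},"vw":{"gq":63,"kec":77,"km":94}}}
After op 5 (add /wof/sf/vlg 96): {"gib":[[57,75,7,98,94],{"cnq":96,"kot":52,"oqu":68}],"q":36,"qse":{"czm":{"g":39,"sr":57},"fc":{"ald":3,"g":56,"oj":85}},"wof":{"nkz":{"cyg":53,"f":19,"pae":77},"sf":{"mzq":58,"vlg":96},"v":{"u":50,"yvb":52},"vw":{"gq":63,"kec":77,"km":94}}}
After op 6 (remove /gib/1): {"gib":[[57,75,7,98,94]],"q":36,"qse":{"czm":{"g":39,"sr":57},"fc":{"ald":3,"g":56,"oj":85}},"wof":{"nkz":{"cyg":53,"f":19,"pae":77},"sf":{"mzq":58,"vlg":96},"v":{"u":50,"yvb":52},"vw":{"gq":63,"kec":77,"km":94}}}
After op 7 (add /qse/fc/w 13): {"gib":[[57,75,7,98,94]],"q":36,"qse":{"czm":{"g":39,"sr":57},"fc":{"ald":3,"g":56,"oj":85,"w":13}},"wof":{"nkz":{"cyg":53,"f":19,"pae":77},"sf":{"mzq":58,"vlg":96},"v":{"u":50,"yvb":52},"vw":{"gq":63,"kec":77,"km":94}}}
After op 8 (add /gib/0/0 86): {"gib":[[86,57,75,7,98,94]],"q":36,"qse":{"czm":{"g":39,"sr":57},"fc":{"ald":3,"g":56,"oj":85,"w":13}},"wof":{"nkz":{"cyg":53,"f":19,"pae":77},"sf":{"mzq":58,"vlg":96},"v":{"u":50,"yvb":52},"vw":{"gq":63,"kec":77,"km":94}}}
After op 9 (add /wof/nkz/ds 32): {"gib":[[86,57,75,7,98,94]],"q":36,"qse":{"czm":{"g":39,"sr":57},"fc":{"ald":3,"g":56,"oj":85,"w":13}},"wof":{"nkz":{"cyg":53,"ds":32,"f":19,"pae":77},"sf":{"mzq":58,"vlg":96},"v":{"u":50,"yvb":52},"vw":{"gq":63,"kec":77,"km":94}}}
After op 10 (add /wof/v/ro 46): {"gib":[[86,57,75,7,98,94]],"q":36,"qse":{"czm":{"g":39,"sr":57},"fc":{"ald":3,"g":56,"oj":85,"w":13}},"wof":{"nkz":{"cyg":53,"ds":32,"f":19,"pae":77},"sf":{"mzq":58,"vlg":96},"v":{"ro":46,"u":50,"yvb":52},"vw":{"gq":63,"kec":77,"km":94}}}
After op 11 (replace /wof/nkz/f 9): {"gib":[[86,57,75,7,98,94]],"q":36,"qse":{"czm":{"g":39,"sr":57},"fc":{"ald":3,"g":56,"oj":85,"w":13}},"wof":{"nkz":{"cyg":53,"ds":32,"f":9,"pae":77},"sf":{"mzq":58,"vlg":96},"v":{"ro":46,"u":50,"yvb":52},"vw":{"gq":63,"kec":77,"km":94}}}
After op 12 (add /gib/0/4 50): {"gib":[[86,57,75,7,50,98,94]],"q":36,"qse":{"czm":{"g":39,"sr":57},"fc":{"ald":3,"g":56,"oj":85,"w":13}},"wof":{"nkz":{"cyg":53,"ds":32,"f":9,"pae":77},"sf":{"mzq":58,"vlg":96},"v":{"ro":46,"u":50,"yvb":52},"vw":{"gq":63,"kec":77,"km":94}}}
After op 13 (remove /wof/sf): {"gib":[[86,57,75,7,50,98,94]],"q":36,"qse":{"czm":{"g":39,"sr":57},"fc":{"ald":3,"g":56,"oj":85,"w":13}},"wof":{"nkz":{"cyg":53,"ds":32,"f":9,"pae":77},"v":{"ro":46,"u":50,"yvb":52},"vw":{"gq":63,"kec":77,"km":94}}}
After op 14 (add /gib/0/1 90): {"gib":[[86,90,57,75,7,50,98,94]],"q":36,"qse":{"czm":{"g":39,"sr":57},"fc":{"ald":3,"g":56,"oj":85,"w":13}},"wof":{"nkz":{"cyg":53,"ds":32,"f":9,"pae":77},"v":{"ro":46,"u":50,"yvb":52},"vw":{"gq":63,"kec":77,"km":94}}}
After op 15 (add /gib/0/5 25): {"gib":[[86,90,57,75,7,25,50,98,94]],"q":36,"qse":{"czm":{"g":39,"sr":57},"fc":{"ald":3,"g":56,"oj":85,"w":13}},"wof":{"nkz":{"cyg":53,"ds":32,"f":9,"pae":77},"v":{"ro":46,"u":50,"yvb":52},"vw":{"gq":63,"kec":77,"km":94}}}
After op 16 (replace /gib/0/4 44): {"gib":[[86,90,57,75,44,25,50,98,94]],"q":36,"qse":{"czm":{"g":39,"sr":57},"fc":{"ald":3,"g":56,"oj":85,"w":13}},"wof":{"nkz":{"cyg":53,"ds":32,"f":9,"pae":77},"v":{"ro":46,"u":50,"yvb":52},"vw":{"gq":63,"kec":77,"km":94}}}
After op 17 (replace /wof/v/ro 72): {"gib":[[86,90,57,75,44,25,50,98,94]],"q":36,"qse":{"czm":{"g":39,"sr":57},"fc":{"ald":3,"g":56,"oj":85,"w":13}},"wof":{"nkz":{"cyg":53,"ds":32,"f":9,"pae":77},"v":{"ro":72,"u":50,"yvb":52},"vw":{"gq":63,"kec":77,"km":94}}}
After op 18 (replace /gib/0/3 55): {"gib":[[86,90,57,55,44,25,50,98,94]],"q":36,"qse":{"czm":{"g":39,"sr":57},"fc":{"ald":3,"g":56,"oj":85,"w":13}},"wof":{"nkz":{"cyg":53,"ds":32,"f":9,"pae":77},"v":{"ro":72,"u":50,"yvb":52},"vw":{"gq":63,"kec":77,"km":94}}}
After op 19 (add /gj 34): {"gib":[[86,90,57,55,44,25,50,98,94]],"gj":34,"q":36,"qse":{"czm":{"g":39,"sr":57},"fc":{"ald":3,"g":56,"oj":85,"w":13}},"wof":{"nkz":{"cyg":53,"ds":32,"f":9,"pae":77},"v":{"ro":72,"u":50,"yvb":52},"vw":{"gq":63,"kec":77,"km":94}}}
After op 20 (remove /gib): {"gj":34,"q":36,"qse":{"czm":{"g":39,"sr":57},"fc":{"ald":3,"g":56,"oj":85,"w":13}},"wof":{"nkz":{"cyg":53,"ds":32,"f":9,"pae":77},"v":{"ro":72,"u":50,"yvb":52},"vw":{"gq":63,"kec":77,"km":94}}}
Size at the root: 4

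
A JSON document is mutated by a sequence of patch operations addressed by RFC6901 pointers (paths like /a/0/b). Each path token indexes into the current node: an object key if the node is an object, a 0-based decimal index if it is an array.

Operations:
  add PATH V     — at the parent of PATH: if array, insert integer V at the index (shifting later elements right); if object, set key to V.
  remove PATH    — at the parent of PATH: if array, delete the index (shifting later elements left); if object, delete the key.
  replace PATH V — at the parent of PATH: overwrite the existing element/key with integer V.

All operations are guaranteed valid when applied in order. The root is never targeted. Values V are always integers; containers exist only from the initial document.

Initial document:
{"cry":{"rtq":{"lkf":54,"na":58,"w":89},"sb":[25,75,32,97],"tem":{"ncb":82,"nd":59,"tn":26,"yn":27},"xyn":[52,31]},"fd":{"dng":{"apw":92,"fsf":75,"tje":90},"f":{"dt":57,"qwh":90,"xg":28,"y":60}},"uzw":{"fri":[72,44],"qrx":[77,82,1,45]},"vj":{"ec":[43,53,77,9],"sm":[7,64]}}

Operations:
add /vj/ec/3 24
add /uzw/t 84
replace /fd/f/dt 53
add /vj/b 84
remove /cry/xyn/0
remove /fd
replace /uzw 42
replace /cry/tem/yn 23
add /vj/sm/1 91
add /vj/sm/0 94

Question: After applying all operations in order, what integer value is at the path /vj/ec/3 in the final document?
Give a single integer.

Answer: 24

Derivation:
After op 1 (add /vj/ec/3 24): {"cry":{"rtq":{"lkf":54,"na":58,"w":89},"sb":[25,75,32,97],"tem":{"ncb":82,"nd":59,"tn":26,"yn":27},"xyn":[52,31]},"fd":{"dng":{"apw":92,"fsf":75,"tje":90},"f":{"dt":57,"qwh":90,"xg":28,"y":60}},"uzw":{"fri":[72,44],"qrx":[77,82,1,45]},"vj":{"ec":[43,53,77,24,9],"sm":[7,64]}}
After op 2 (add /uzw/t 84): {"cry":{"rtq":{"lkf":54,"na":58,"w":89},"sb":[25,75,32,97],"tem":{"ncb":82,"nd":59,"tn":26,"yn":27},"xyn":[52,31]},"fd":{"dng":{"apw":92,"fsf":75,"tje":90},"f":{"dt":57,"qwh":90,"xg":28,"y":60}},"uzw":{"fri":[72,44],"qrx":[77,82,1,45],"t":84},"vj":{"ec":[43,53,77,24,9],"sm":[7,64]}}
After op 3 (replace /fd/f/dt 53): {"cry":{"rtq":{"lkf":54,"na":58,"w":89},"sb":[25,75,32,97],"tem":{"ncb":82,"nd":59,"tn":26,"yn":27},"xyn":[52,31]},"fd":{"dng":{"apw":92,"fsf":75,"tje":90},"f":{"dt":53,"qwh":90,"xg":28,"y":60}},"uzw":{"fri":[72,44],"qrx":[77,82,1,45],"t":84},"vj":{"ec":[43,53,77,24,9],"sm":[7,64]}}
After op 4 (add /vj/b 84): {"cry":{"rtq":{"lkf":54,"na":58,"w":89},"sb":[25,75,32,97],"tem":{"ncb":82,"nd":59,"tn":26,"yn":27},"xyn":[52,31]},"fd":{"dng":{"apw":92,"fsf":75,"tje":90},"f":{"dt":53,"qwh":90,"xg":28,"y":60}},"uzw":{"fri":[72,44],"qrx":[77,82,1,45],"t":84},"vj":{"b":84,"ec":[43,53,77,24,9],"sm":[7,64]}}
After op 5 (remove /cry/xyn/0): {"cry":{"rtq":{"lkf":54,"na":58,"w":89},"sb":[25,75,32,97],"tem":{"ncb":82,"nd":59,"tn":26,"yn":27},"xyn":[31]},"fd":{"dng":{"apw":92,"fsf":75,"tje":90},"f":{"dt":53,"qwh":90,"xg":28,"y":60}},"uzw":{"fri":[72,44],"qrx":[77,82,1,45],"t":84},"vj":{"b":84,"ec":[43,53,77,24,9],"sm":[7,64]}}
After op 6 (remove /fd): {"cry":{"rtq":{"lkf":54,"na":58,"w":89},"sb":[25,75,32,97],"tem":{"ncb":82,"nd":59,"tn":26,"yn":27},"xyn":[31]},"uzw":{"fri":[72,44],"qrx":[77,82,1,45],"t":84},"vj":{"b":84,"ec":[43,53,77,24,9],"sm":[7,64]}}
After op 7 (replace /uzw 42): {"cry":{"rtq":{"lkf":54,"na":58,"w":89},"sb":[25,75,32,97],"tem":{"ncb":82,"nd":59,"tn":26,"yn":27},"xyn":[31]},"uzw":42,"vj":{"b":84,"ec":[43,53,77,24,9],"sm":[7,64]}}
After op 8 (replace /cry/tem/yn 23): {"cry":{"rtq":{"lkf":54,"na":58,"w":89},"sb":[25,75,32,97],"tem":{"ncb":82,"nd":59,"tn":26,"yn":23},"xyn":[31]},"uzw":42,"vj":{"b":84,"ec":[43,53,77,24,9],"sm":[7,64]}}
After op 9 (add /vj/sm/1 91): {"cry":{"rtq":{"lkf":54,"na":58,"w":89},"sb":[25,75,32,97],"tem":{"ncb":82,"nd":59,"tn":26,"yn":23},"xyn":[31]},"uzw":42,"vj":{"b":84,"ec":[43,53,77,24,9],"sm":[7,91,64]}}
After op 10 (add /vj/sm/0 94): {"cry":{"rtq":{"lkf":54,"na":58,"w":89},"sb":[25,75,32,97],"tem":{"ncb":82,"nd":59,"tn":26,"yn":23},"xyn":[31]},"uzw":42,"vj":{"b":84,"ec":[43,53,77,24,9],"sm":[94,7,91,64]}}
Value at /vj/ec/3: 24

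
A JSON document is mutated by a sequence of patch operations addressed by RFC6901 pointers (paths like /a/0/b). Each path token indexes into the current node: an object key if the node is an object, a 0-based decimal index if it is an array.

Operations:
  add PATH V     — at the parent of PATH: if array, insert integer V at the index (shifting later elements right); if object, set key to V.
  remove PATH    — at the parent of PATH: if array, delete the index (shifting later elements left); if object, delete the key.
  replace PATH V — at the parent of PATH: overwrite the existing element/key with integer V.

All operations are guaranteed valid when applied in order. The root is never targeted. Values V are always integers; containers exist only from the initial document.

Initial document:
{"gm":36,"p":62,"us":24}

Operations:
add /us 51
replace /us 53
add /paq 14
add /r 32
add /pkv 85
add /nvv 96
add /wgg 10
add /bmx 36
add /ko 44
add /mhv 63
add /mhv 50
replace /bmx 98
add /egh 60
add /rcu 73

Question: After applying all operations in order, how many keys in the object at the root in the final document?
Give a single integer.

After op 1 (add /us 51): {"gm":36,"p":62,"us":51}
After op 2 (replace /us 53): {"gm":36,"p":62,"us":53}
After op 3 (add /paq 14): {"gm":36,"p":62,"paq":14,"us":53}
After op 4 (add /r 32): {"gm":36,"p":62,"paq":14,"r":32,"us":53}
After op 5 (add /pkv 85): {"gm":36,"p":62,"paq":14,"pkv":85,"r":32,"us":53}
After op 6 (add /nvv 96): {"gm":36,"nvv":96,"p":62,"paq":14,"pkv":85,"r":32,"us":53}
After op 7 (add /wgg 10): {"gm":36,"nvv":96,"p":62,"paq":14,"pkv":85,"r":32,"us":53,"wgg":10}
After op 8 (add /bmx 36): {"bmx":36,"gm":36,"nvv":96,"p":62,"paq":14,"pkv":85,"r":32,"us":53,"wgg":10}
After op 9 (add /ko 44): {"bmx":36,"gm":36,"ko":44,"nvv":96,"p":62,"paq":14,"pkv":85,"r":32,"us":53,"wgg":10}
After op 10 (add /mhv 63): {"bmx":36,"gm":36,"ko":44,"mhv":63,"nvv":96,"p":62,"paq":14,"pkv":85,"r":32,"us":53,"wgg":10}
After op 11 (add /mhv 50): {"bmx":36,"gm":36,"ko":44,"mhv":50,"nvv":96,"p":62,"paq":14,"pkv":85,"r":32,"us":53,"wgg":10}
After op 12 (replace /bmx 98): {"bmx":98,"gm":36,"ko":44,"mhv":50,"nvv":96,"p":62,"paq":14,"pkv":85,"r":32,"us":53,"wgg":10}
After op 13 (add /egh 60): {"bmx":98,"egh":60,"gm":36,"ko":44,"mhv":50,"nvv":96,"p":62,"paq":14,"pkv":85,"r":32,"us":53,"wgg":10}
After op 14 (add /rcu 73): {"bmx":98,"egh":60,"gm":36,"ko":44,"mhv":50,"nvv":96,"p":62,"paq":14,"pkv":85,"r":32,"rcu":73,"us":53,"wgg":10}
Size at the root: 13

Answer: 13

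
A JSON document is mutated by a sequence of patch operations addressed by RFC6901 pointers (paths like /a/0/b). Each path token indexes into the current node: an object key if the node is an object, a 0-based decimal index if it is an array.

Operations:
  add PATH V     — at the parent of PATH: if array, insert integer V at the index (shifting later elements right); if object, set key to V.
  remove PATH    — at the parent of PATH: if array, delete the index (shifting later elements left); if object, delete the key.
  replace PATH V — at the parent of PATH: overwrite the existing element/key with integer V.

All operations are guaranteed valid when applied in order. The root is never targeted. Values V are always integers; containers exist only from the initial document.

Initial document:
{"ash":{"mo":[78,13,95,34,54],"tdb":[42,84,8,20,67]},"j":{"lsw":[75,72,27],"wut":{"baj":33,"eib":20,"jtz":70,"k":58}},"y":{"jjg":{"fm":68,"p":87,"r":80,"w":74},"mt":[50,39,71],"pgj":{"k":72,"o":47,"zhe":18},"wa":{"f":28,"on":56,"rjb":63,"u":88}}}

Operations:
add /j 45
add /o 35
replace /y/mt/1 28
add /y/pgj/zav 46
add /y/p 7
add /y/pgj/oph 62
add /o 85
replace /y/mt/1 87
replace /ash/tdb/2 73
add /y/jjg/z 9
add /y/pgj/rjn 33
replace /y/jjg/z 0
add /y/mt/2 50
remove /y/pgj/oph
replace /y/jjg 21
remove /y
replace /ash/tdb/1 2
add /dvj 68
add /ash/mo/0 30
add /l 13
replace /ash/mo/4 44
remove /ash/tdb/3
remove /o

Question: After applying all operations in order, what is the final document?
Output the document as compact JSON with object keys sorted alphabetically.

Answer: {"ash":{"mo":[30,78,13,95,44,54],"tdb":[42,2,73,67]},"dvj":68,"j":45,"l":13}

Derivation:
After op 1 (add /j 45): {"ash":{"mo":[78,13,95,34,54],"tdb":[42,84,8,20,67]},"j":45,"y":{"jjg":{"fm":68,"p":87,"r":80,"w":74},"mt":[50,39,71],"pgj":{"k":72,"o":47,"zhe":18},"wa":{"f":28,"on":56,"rjb":63,"u":88}}}
After op 2 (add /o 35): {"ash":{"mo":[78,13,95,34,54],"tdb":[42,84,8,20,67]},"j":45,"o":35,"y":{"jjg":{"fm":68,"p":87,"r":80,"w":74},"mt":[50,39,71],"pgj":{"k":72,"o":47,"zhe":18},"wa":{"f":28,"on":56,"rjb":63,"u":88}}}
After op 3 (replace /y/mt/1 28): {"ash":{"mo":[78,13,95,34,54],"tdb":[42,84,8,20,67]},"j":45,"o":35,"y":{"jjg":{"fm":68,"p":87,"r":80,"w":74},"mt":[50,28,71],"pgj":{"k":72,"o":47,"zhe":18},"wa":{"f":28,"on":56,"rjb":63,"u":88}}}
After op 4 (add /y/pgj/zav 46): {"ash":{"mo":[78,13,95,34,54],"tdb":[42,84,8,20,67]},"j":45,"o":35,"y":{"jjg":{"fm":68,"p":87,"r":80,"w":74},"mt":[50,28,71],"pgj":{"k":72,"o":47,"zav":46,"zhe":18},"wa":{"f":28,"on":56,"rjb":63,"u":88}}}
After op 5 (add /y/p 7): {"ash":{"mo":[78,13,95,34,54],"tdb":[42,84,8,20,67]},"j":45,"o":35,"y":{"jjg":{"fm":68,"p":87,"r":80,"w":74},"mt":[50,28,71],"p":7,"pgj":{"k":72,"o":47,"zav":46,"zhe":18},"wa":{"f":28,"on":56,"rjb":63,"u":88}}}
After op 6 (add /y/pgj/oph 62): {"ash":{"mo":[78,13,95,34,54],"tdb":[42,84,8,20,67]},"j":45,"o":35,"y":{"jjg":{"fm":68,"p":87,"r":80,"w":74},"mt":[50,28,71],"p":7,"pgj":{"k":72,"o":47,"oph":62,"zav":46,"zhe":18},"wa":{"f":28,"on":56,"rjb":63,"u":88}}}
After op 7 (add /o 85): {"ash":{"mo":[78,13,95,34,54],"tdb":[42,84,8,20,67]},"j":45,"o":85,"y":{"jjg":{"fm":68,"p":87,"r":80,"w":74},"mt":[50,28,71],"p":7,"pgj":{"k":72,"o":47,"oph":62,"zav":46,"zhe":18},"wa":{"f":28,"on":56,"rjb":63,"u":88}}}
After op 8 (replace /y/mt/1 87): {"ash":{"mo":[78,13,95,34,54],"tdb":[42,84,8,20,67]},"j":45,"o":85,"y":{"jjg":{"fm":68,"p":87,"r":80,"w":74},"mt":[50,87,71],"p":7,"pgj":{"k":72,"o":47,"oph":62,"zav":46,"zhe":18},"wa":{"f":28,"on":56,"rjb":63,"u":88}}}
After op 9 (replace /ash/tdb/2 73): {"ash":{"mo":[78,13,95,34,54],"tdb":[42,84,73,20,67]},"j":45,"o":85,"y":{"jjg":{"fm":68,"p":87,"r":80,"w":74},"mt":[50,87,71],"p":7,"pgj":{"k":72,"o":47,"oph":62,"zav":46,"zhe":18},"wa":{"f":28,"on":56,"rjb":63,"u":88}}}
After op 10 (add /y/jjg/z 9): {"ash":{"mo":[78,13,95,34,54],"tdb":[42,84,73,20,67]},"j":45,"o":85,"y":{"jjg":{"fm":68,"p":87,"r":80,"w":74,"z":9},"mt":[50,87,71],"p":7,"pgj":{"k":72,"o":47,"oph":62,"zav":46,"zhe":18},"wa":{"f":28,"on":56,"rjb":63,"u":88}}}
After op 11 (add /y/pgj/rjn 33): {"ash":{"mo":[78,13,95,34,54],"tdb":[42,84,73,20,67]},"j":45,"o":85,"y":{"jjg":{"fm":68,"p":87,"r":80,"w":74,"z":9},"mt":[50,87,71],"p":7,"pgj":{"k":72,"o":47,"oph":62,"rjn":33,"zav":46,"zhe":18},"wa":{"f":28,"on":56,"rjb":63,"u":88}}}
After op 12 (replace /y/jjg/z 0): {"ash":{"mo":[78,13,95,34,54],"tdb":[42,84,73,20,67]},"j":45,"o":85,"y":{"jjg":{"fm":68,"p":87,"r":80,"w":74,"z":0},"mt":[50,87,71],"p":7,"pgj":{"k":72,"o":47,"oph":62,"rjn":33,"zav":46,"zhe":18},"wa":{"f":28,"on":56,"rjb":63,"u":88}}}
After op 13 (add /y/mt/2 50): {"ash":{"mo":[78,13,95,34,54],"tdb":[42,84,73,20,67]},"j":45,"o":85,"y":{"jjg":{"fm":68,"p":87,"r":80,"w":74,"z":0},"mt":[50,87,50,71],"p":7,"pgj":{"k":72,"o":47,"oph":62,"rjn":33,"zav":46,"zhe":18},"wa":{"f":28,"on":56,"rjb":63,"u":88}}}
After op 14 (remove /y/pgj/oph): {"ash":{"mo":[78,13,95,34,54],"tdb":[42,84,73,20,67]},"j":45,"o":85,"y":{"jjg":{"fm":68,"p":87,"r":80,"w":74,"z":0},"mt":[50,87,50,71],"p":7,"pgj":{"k":72,"o":47,"rjn":33,"zav":46,"zhe":18},"wa":{"f":28,"on":56,"rjb":63,"u":88}}}
After op 15 (replace /y/jjg 21): {"ash":{"mo":[78,13,95,34,54],"tdb":[42,84,73,20,67]},"j":45,"o":85,"y":{"jjg":21,"mt":[50,87,50,71],"p":7,"pgj":{"k":72,"o":47,"rjn":33,"zav":46,"zhe":18},"wa":{"f":28,"on":56,"rjb":63,"u":88}}}
After op 16 (remove /y): {"ash":{"mo":[78,13,95,34,54],"tdb":[42,84,73,20,67]},"j":45,"o":85}
After op 17 (replace /ash/tdb/1 2): {"ash":{"mo":[78,13,95,34,54],"tdb":[42,2,73,20,67]},"j":45,"o":85}
After op 18 (add /dvj 68): {"ash":{"mo":[78,13,95,34,54],"tdb":[42,2,73,20,67]},"dvj":68,"j":45,"o":85}
After op 19 (add /ash/mo/0 30): {"ash":{"mo":[30,78,13,95,34,54],"tdb":[42,2,73,20,67]},"dvj":68,"j":45,"o":85}
After op 20 (add /l 13): {"ash":{"mo":[30,78,13,95,34,54],"tdb":[42,2,73,20,67]},"dvj":68,"j":45,"l":13,"o":85}
After op 21 (replace /ash/mo/4 44): {"ash":{"mo":[30,78,13,95,44,54],"tdb":[42,2,73,20,67]},"dvj":68,"j":45,"l":13,"o":85}
After op 22 (remove /ash/tdb/3): {"ash":{"mo":[30,78,13,95,44,54],"tdb":[42,2,73,67]},"dvj":68,"j":45,"l":13,"o":85}
After op 23 (remove /o): {"ash":{"mo":[30,78,13,95,44,54],"tdb":[42,2,73,67]},"dvj":68,"j":45,"l":13}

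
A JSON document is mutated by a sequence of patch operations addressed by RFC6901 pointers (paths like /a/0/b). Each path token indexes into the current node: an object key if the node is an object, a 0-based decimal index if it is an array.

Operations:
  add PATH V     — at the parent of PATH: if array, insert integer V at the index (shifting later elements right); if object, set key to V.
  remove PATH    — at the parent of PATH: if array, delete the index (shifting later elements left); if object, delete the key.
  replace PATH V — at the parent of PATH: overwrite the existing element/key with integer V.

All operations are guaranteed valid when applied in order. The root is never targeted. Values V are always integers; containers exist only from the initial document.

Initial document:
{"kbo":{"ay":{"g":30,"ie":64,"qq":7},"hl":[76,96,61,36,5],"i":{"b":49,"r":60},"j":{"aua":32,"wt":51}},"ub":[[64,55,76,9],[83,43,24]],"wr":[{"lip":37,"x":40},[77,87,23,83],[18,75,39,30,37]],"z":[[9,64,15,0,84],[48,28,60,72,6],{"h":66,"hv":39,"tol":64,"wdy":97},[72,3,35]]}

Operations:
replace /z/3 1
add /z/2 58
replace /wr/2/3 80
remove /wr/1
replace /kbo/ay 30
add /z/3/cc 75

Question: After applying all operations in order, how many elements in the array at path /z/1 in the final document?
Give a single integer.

Answer: 5

Derivation:
After op 1 (replace /z/3 1): {"kbo":{"ay":{"g":30,"ie":64,"qq":7},"hl":[76,96,61,36,5],"i":{"b":49,"r":60},"j":{"aua":32,"wt":51}},"ub":[[64,55,76,9],[83,43,24]],"wr":[{"lip":37,"x":40},[77,87,23,83],[18,75,39,30,37]],"z":[[9,64,15,0,84],[48,28,60,72,6],{"h":66,"hv":39,"tol":64,"wdy":97},1]}
After op 2 (add /z/2 58): {"kbo":{"ay":{"g":30,"ie":64,"qq":7},"hl":[76,96,61,36,5],"i":{"b":49,"r":60},"j":{"aua":32,"wt":51}},"ub":[[64,55,76,9],[83,43,24]],"wr":[{"lip":37,"x":40},[77,87,23,83],[18,75,39,30,37]],"z":[[9,64,15,0,84],[48,28,60,72,6],58,{"h":66,"hv":39,"tol":64,"wdy":97},1]}
After op 3 (replace /wr/2/3 80): {"kbo":{"ay":{"g":30,"ie":64,"qq":7},"hl":[76,96,61,36,5],"i":{"b":49,"r":60},"j":{"aua":32,"wt":51}},"ub":[[64,55,76,9],[83,43,24]],"wr":[{"lip":37,"x":40},[77,87,23,83],[18,75,39,80,37]],"z":[[9,64,15,0,84],[48,28,60,72,6],58,{"h":66,"hv":39,"tol":64,"wdy":97},1]}
After op 4 (remove /wr/1): {"kbo":{"ay":{"g":30,"ie":64,"qq":7},"hl":[76,96,61,36,5],"i":{"b":49,"r":60},"j":{"aua":32,"wt":51}},"ub":[[64,55,76,9],[83,43,24]],"wr":[{"lip":37,"x":40},[18,75,39,80,37]],"z":[[9,64,15,0,84],[48,28,60,72,6],58,{"h":66,"hv":39,"tol":64,"wdy":97},1]}
After op 5 (replace /kbo/ay 30): {"kbo":{"ay":30,"hl":[76,96,61,36,5],"i":{"b":49,"r":60},"j":{"aua":32,"wt":51}},"ub":[[64,55,76,9],[83,43,24]],"wr":[{"lip":37,"x":40},[18,75,39,80,37]],"z":[[9,64,15,0,84],[48,28,60,72,6],58,{"h":66,"hv":39,"tol":64,"wdy":97},1]}
After op 6 (add /z/3/cc 75): {"kbo":{"ay":30,"hl":[76,96,61,36,5],"i":{"b":49,"r":60},"j":{"aua":32,"wt":51}},"ub":[[64,55,76,9],[83,43,24]],"wr":[{"lip":37,"x":40},[18,75,39,80,37]],"z":[[9,64,15,0,84],[48,28,60,72,6],58,{"cc":75,"h":66,"hv":39,"tol":64,"wdy":97},1]}
Size at path /z/1: 5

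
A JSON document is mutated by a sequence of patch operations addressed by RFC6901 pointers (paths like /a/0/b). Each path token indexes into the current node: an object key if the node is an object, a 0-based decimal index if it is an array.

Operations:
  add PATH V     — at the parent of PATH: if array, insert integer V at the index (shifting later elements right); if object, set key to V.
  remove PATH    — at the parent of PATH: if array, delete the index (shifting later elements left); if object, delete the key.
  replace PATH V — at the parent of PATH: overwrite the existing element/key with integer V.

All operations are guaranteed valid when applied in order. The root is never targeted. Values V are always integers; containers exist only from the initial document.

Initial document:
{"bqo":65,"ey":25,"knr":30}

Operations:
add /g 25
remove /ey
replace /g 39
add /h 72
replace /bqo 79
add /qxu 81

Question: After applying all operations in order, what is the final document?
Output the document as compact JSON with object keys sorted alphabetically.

After op 1 (add /g 25): {"bqo":65,"ey":25,"g":25,"knr":30}
After op 2 (remove /ey): {"bqo":65,"g":25,"knr":30}
After op 3 (replace /g 39): {"bqo":65,"g":39,"knr":30}
After op 4 (add /h 72): {"bqo":65,"g":39,"h":72,"knr":30}
After op 5 (replace /bqo 79): {"bqo":79,"g":39,"h":72,"knr":30}
After op 6 (add /qxu 81): {"bqo":79,"g":39,"h":72,"knr":30,"qxu":81}

Answer: {"bqo":79,"g":39,"h":72,"knr":30,"qxu":81}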